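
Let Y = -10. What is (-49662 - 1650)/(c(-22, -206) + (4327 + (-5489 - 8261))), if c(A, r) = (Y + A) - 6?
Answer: 51312/9461 ≈ 5.4235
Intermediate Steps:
c(A, r) = -16 + A (c(A, r) = (-10 + A) - 6 = -16 + A)
(-49662 - 1650)/(c(-22, -206) + (4327 + (-5489 - 8261))) = (-49662 - 1650)/((-16 - 22) + (4327 + (-5489 - 8261))) = -51312/(-38 + (4327 - 13750)) = -51312/(-38 - 9423) = -51312/(-9461) = -51312*(-1/9461) = 51312/9461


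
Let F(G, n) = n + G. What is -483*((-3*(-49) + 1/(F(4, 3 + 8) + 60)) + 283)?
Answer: -5192411/25 ≈ -2.0770e+5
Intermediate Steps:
F(G, n) = G + n
-483*((-3*(-49) + 1/(F(4, 3 + 8) + 60)) + 283) = -483*((-3*(-49) + 1/((4 + (3 + 8)) + 60)) + 283) = -483*((147 + 1/((4 + 11) + 60)) + 283) = -483*((147 + 1/(15 + 60)) + 283) = -483*((147 + 1/75) + 283) = -483*(11026/75 + 283) = -483*32251/75 = -5192411/25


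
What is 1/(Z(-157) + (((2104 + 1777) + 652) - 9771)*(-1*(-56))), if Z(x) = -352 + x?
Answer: -1/293837 ≈ -3.4032e-6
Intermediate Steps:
1/(Z(-157) + (((2104 + 1777) + 652) - 9771)*(-1*(-56))) = 1/((-352 - 157) + (((2104 + 1777) + 652) - 9771)*(-1*(-56))) = 1/(-509 + ((3881 + 652) - 9771)*56) = 1/(-509 + (4533 - 9771)*56) = 1/(-509 - 5238*56) = 1/(-509 - 293328) = 1/(-293837) = -1/293837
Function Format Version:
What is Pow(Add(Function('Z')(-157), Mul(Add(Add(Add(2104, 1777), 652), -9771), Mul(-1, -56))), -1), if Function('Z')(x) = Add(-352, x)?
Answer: Rational(-1, 293837) ≈ -3.4032e-6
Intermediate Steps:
Pow(Add(Function('Z')(-157), Mul(Add(Add(Add(2104, 1777), 652), -9771), Mul(-1, -56))), -1) = Pow(Add(Add(-352, -157), Mul(Add(Add(Add(2104, 1777), 652), -9771), Mul(-1, -56))), -1) = Pow(Add(-509, Mul(Add(Add(3881, 652), -9771), 56)), -1) = Pow(Add(-509, Mul(Add(4533, -9771), 56)), -1) = Pow(Add(-509, Mul(-5238, 56)), -1) = Pow(Add(-509, -293328), -1) = Pow(-293837, -1) = Rational(-1, 293837)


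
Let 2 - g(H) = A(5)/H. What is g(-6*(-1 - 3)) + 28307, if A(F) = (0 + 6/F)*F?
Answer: 113235/4 ≈ 28309.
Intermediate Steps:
A(F) = 6 (A(F) = (6/F)*F = 6)
g(H) = 2 - 6/H
g(-6*(-1 - 3)) + 28307 = (2 - 6*(-1/(6*(-1 - 3)))) + 28307 = (2 - 6/((-6*(-4)))) + 28307 = (2 - 6/24) + 28307 = (2 - 6*1/24) + 28307 = (2 - 1/4) + 28307 = 7/4 + 28307 = 113235/4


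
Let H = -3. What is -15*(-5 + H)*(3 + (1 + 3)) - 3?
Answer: 837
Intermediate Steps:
-15*(-5 + H)*(3 + (1 + 3)) - 3 = -15*(-5 - 3)*(3 + (1 + 3)) - 3 = -(-120)*(3 + 4) - 3 = -(-120)*7 - 3 = -15*(-56) - 3 = 840 - 3 = 837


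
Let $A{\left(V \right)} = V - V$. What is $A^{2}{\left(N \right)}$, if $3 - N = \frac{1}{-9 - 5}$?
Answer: $0$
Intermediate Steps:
$N = \frac{43}{14}$ ($N = 3 - \frac{1}{-9 - 5} = 3 - \frac{1}{-14} = 3 - - \frac{1}{14} = 3 + \frac{1}{14} = \frac{43}{14} \approx 3.0714$)
$A{\left(V \right)} = 0$
$A^{2}{\left(N \right)} = 0^{2} = 0$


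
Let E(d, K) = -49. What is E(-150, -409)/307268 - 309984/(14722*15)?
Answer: -15876497397/11308998740 ≈ -1.4039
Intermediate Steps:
E(-150, -409)/307268 - 309984/(14722*15) = -49/307268 - 309984/(14722*15) = -49*1/307268 - 309984/220830 = -49/307268 - 309984*1/220830 = -49/307268 - 51664/36805 = -15876497397/11308998740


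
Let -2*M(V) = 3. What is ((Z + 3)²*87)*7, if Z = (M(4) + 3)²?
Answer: 268569/16 ≈ 16786.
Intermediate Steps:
M(V) = -3/2 (M(V) = -½*3 = -3/2)
Z = 9/4 (Z = (-3/2 + 3)² = (3/2)² = 9/4 ≈ 2.2500)
((Z + 3)²*87)*7 = ((9/4 + 3)²*87)*7 = ((21/4)²*87)*7 = ((441/16)*87)*7 = (38367/16)*7 = 268569/16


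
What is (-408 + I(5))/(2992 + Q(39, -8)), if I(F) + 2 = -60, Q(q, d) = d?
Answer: -235/1492 ≈ -0.15751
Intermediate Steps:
I(F) = -62 (I(F) = -2 - 60 = -62)
(-408 + I(5))/(2992 + Q(39, -8)) = (-408 - 62)/(2992 - 8) = -470/2984 = -470*1/2984 = -235/1492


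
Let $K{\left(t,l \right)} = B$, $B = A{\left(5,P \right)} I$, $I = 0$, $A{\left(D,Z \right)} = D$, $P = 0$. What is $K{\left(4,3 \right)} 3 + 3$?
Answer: $3$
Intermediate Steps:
$B = 0$ ($B = 5 \cdot 0 = 0$)
$K{\left(t,l \right)} = 0$
$K{\left(4,3 \right)} 3 + 3 = 0 \cdot 3 + 3 = 0 + 3 = 3$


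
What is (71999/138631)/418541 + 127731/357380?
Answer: 7411330552757821/20736173029247980 ≈ 0.35741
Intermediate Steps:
(71999/138631)/418541 + 127731/357380 = (71999*(1/138631))*(1/418541) + 127731*(1/357380) = (71999/138631)*(1/418541) + 127731/357380 = 71999/58022757371 + 127731/357380 = 7411330552757821/20736173029247980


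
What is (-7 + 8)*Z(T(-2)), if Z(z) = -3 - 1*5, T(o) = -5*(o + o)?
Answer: -8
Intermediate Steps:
T(o) = -10*o
Z(z) = -8 (Z(z) = -3 - 5 = -8)
(-7 + 8)*Z(T(-2)) = (-7 + 8)*(-8) = 1*(-8) = -8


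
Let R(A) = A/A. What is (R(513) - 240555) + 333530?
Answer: 92976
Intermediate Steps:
R(A) = 1
(R(513) - 240555) + 333530 = (1 - 240555) + 333530 = -240554 + 333530 = 92976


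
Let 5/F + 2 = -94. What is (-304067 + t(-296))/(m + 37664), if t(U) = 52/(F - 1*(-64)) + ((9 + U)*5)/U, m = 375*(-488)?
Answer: 552523237551/264096440384 ≈ 2.0921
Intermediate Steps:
F = -5/96 (F = 5/(-2 - 94) = 5/(-96) = 5*(-1/96) = -5/96 ≈ -0.052083)
m = -183000
t(U) = 4992/6139 + (45 + 5*U)/U (t(U) = 52/(-5/96 - 1*(-64)) + ((9 + U)*5)/U = 52/(-5/96 + 64) + (45 + 5*U)/U = 52/(6139/96) + (45 + 5*U)/U = 52*(96/6139) + (45 + 5*U)/U = 4992/6139 + (45 + 5*U)/U)
(-304067 + t(-296))/(m + 37664) = (-304067 + (35687/6139 + 45/(-296)))/(-183000 + 37664) = (-304067 + (35687/6139 + 45*(-1/296)))/(-145336) = (-304067 + (35687/6139 - 45/296))*(-1/145336) = (-304067 + 10287097/1817144)*(-1/145336) = -552523237551/1817144*(-1/145336) = 552523237551/264096440384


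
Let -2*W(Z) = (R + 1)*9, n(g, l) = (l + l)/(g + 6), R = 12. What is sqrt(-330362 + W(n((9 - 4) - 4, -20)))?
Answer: I*sqrt(1321682)/2 ≈ 574.82*I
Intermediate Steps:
n(g, l) = 2*l/(6 + g) (n(g, l) = (2*l)/(6 + g) = 2*l/(6 + g))
W(Z) = -117/2 (W(Z) = -(12 + 1)*9/2 = -13*9/2 = -1/2*117 = -117/2)
sqrt(-330362 + W(n((9 - 4) - 4, -20))) = sqrt(-330362 - 117/2) = sqrt(-660841/2) = I*sqrt(1321682)/2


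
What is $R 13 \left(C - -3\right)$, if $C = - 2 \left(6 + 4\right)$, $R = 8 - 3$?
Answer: $-1105$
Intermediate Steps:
$R = 5$
$C = -20$ ($C = \left(-2\right) 10 = -20$)
$R 13 \left(C - -3\right) = 5 \cdot 13 \left(-20 - -3\right) = 65 \left(-20 + 3\right) = 65 \left(-17\right) = -1105$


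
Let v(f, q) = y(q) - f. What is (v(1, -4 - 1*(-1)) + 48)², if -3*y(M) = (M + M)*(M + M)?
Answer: 1225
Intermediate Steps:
y(M) = -4*M²/3 (y(M) = -(M + M)*(M + M)/3 = -2*M*2*M/3 = -4*M²/3)
v(f, q) = -f - 4*q²/3 (v(f, q) = -4*q²/3 - f = -f - 4*q²/3)
(v(1, -4 - 1*(-1)) + 48)² = ((-1*1 - 4*(-4 - 1*(-1))²/3) + 48)² = ((-1 - 4*(-4 + 1)²/3) + 48)² = ((-1 - 4/3*(-3)²) + 48)² = ((-1 - 4/3*9) + 48)² = ((-1 - 12) + 48)² = (-13 + 48)² = 35² = 1225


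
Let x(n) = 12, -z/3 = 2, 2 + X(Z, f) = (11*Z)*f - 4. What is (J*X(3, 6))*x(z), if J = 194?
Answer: 446976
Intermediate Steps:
X(Z, f) = -6 + 11*Z*f (X(Z, f) = -2 + ((11*Z)*f - 4) = -2 + (11*Z*f - 4) = -2 + (-4 + 11*Z*f) = -6 + 11*Z*f)
z = -6 (z = -3*2 = -6)
(J*X(3, 6))*x(z) = (194*(-6 + 11*3*6))*12 = (194*(-6 + 198))*12 = (194*192)*12 = 37248*12 = 446976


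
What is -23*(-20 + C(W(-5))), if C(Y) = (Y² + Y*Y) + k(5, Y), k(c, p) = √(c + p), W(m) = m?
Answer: -690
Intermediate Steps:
C(Y) = √(5 + Y) + 2*Y² (C(Y) = (Y² + Y*Y) + √(5 + Y) = (Y² + Y²) + √(5 + Y) = 2*Y² + √(5 + Y) = √(5 + Y) + 2*Y²)
-23*(-20 + C(W(-5))) = -23*(-20 + (√(5 - 5) + 2*(-5)²)) = -23*(-20 + (√0 + 2*25)) = -23*(-20 + (0 + 50)) = -23*(-20 + 50) = -23*30 = -690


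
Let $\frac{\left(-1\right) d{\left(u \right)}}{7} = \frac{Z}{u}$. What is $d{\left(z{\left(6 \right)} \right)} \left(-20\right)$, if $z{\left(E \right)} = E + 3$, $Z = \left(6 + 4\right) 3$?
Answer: $\frac{1400}{3} \approx 466.67$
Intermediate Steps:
$Z = 30$ ($Z = 10 \cdot 3 = 30$)
$z{\left(E \right)} = 3 + E$
$d{\left(u \right)} = - \frac{210}{u}$ ($d{\left(u \right)} = - 7 \frac{30}{u} = - \frac{210}{u}$)
$d{\left(z{\left(6 \right)} \right)} \left(-20\right) = - \frac{210}{3 + 6} \left(-20\right) = - \frac{210}{9} \left(-20\right) = \left(-210\right) \frac{1}{9} \left(-20\right) = \left(- \frac{70}{3}\right) \left(-20\right) = \frac{1400}{3}$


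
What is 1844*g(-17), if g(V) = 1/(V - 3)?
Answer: -461/5 ≈ -92.200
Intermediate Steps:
g(V) = 1/(-3 + V)
1844*g(-17) = 1844/(-3 - 17) = 1844/(-20) = 1844*(-1/20) = -461/5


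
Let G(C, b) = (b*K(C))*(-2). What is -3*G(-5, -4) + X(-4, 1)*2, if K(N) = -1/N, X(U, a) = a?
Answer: -14/5 ≈ -2.8000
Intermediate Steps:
G(C, b) = 2*b/C (G(C, b) = (b*(-1/C))*(-2) = -b/C*(-2) = 2*b/C)
-3*G(-5, -4) + X(-4, 1)*2 = -6*(-4)/(-5) + 1*2 = -6*(-4)*(-1)/5 + 2 = -3*8/5 + 2 = -24/5 + 2 = -14/5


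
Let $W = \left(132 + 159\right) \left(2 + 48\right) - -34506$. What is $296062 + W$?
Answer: $345118$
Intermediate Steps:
$W = 49056$ ($W = 291 \cdot 50 + 34506 = 14550 + 34506 = 49056$)
$296062 + W = 296062 + 49056 = 345118$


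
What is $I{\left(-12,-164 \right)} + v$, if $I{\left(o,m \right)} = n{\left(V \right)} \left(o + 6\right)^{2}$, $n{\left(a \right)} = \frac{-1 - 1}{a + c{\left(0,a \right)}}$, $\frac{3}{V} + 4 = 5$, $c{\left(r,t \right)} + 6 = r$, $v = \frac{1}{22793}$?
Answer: $\frac{547033}{22793} \approx 24.0$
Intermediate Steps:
$v = \frac{1}{22793} \approx 4.3873 \cdot 10^{-5}$
$c{\left(r,t \right)} = -6 + r$
$V = 3$ ($V = \frac{3}{-4 + 5} = \frac{3}{1} = 3 \cdot 1 = 3$)
$n{\left(a \right)} = - \frac{2}{-6 + a}$ ($n{\left(a \right)} = \frac{-1 - 1}{a + \left(-6 + 0\right)} = - \frac{2}{a - 6} = - \frac{2}{-6 + a}$)
$I{\left(o,m \right)} = \frac{2 \left(6 + o\right)^{2}}{3}$ ($I{\left(o,m \right)} = - \frac{2}{-6 + 3} \left(o + 6\right)^{2} = - \frac{2}{-3} \left(6 + o\right)^{2} = \left(-2\right) \left(- \frac{1}{3}\right) \left(6 + o\right)^{2} = \frac{2 \left(6 + o\right)^{2}}{3}$)
$I{\left(-12,-164 \right)} + v = \frac{2 \left(6 - 12\right)^{2}}{3} + \frac{1}{22793} = \frac{2 \left(-6\right)^{2}}{3} + \frac{1}{22793} = \frac{2}{3} \cdot 36 + \frac{1}{22793} = 24 + \frac{1}{22793} = \frac{547033}{22793}$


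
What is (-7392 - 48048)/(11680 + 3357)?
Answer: -5040/1367 ≈ -3.6869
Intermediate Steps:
(-7392 - 48048)/(11680 + 3357) = -55440/15037 = -55440*1/15037 = -5040/1367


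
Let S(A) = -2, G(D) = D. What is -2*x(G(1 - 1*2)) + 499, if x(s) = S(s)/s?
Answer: 495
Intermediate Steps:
x(s) = -2/s
-2*x(G(1 - 1*2)) + 499 = -(-4)/(1 - 1*2) + 499 = -(-4)/(1 - 2) + 499 = -(-4)/(-1) + 499 = -(-4)*(-1) + 499 = -2*2 + 499 = -4 + 499 = 495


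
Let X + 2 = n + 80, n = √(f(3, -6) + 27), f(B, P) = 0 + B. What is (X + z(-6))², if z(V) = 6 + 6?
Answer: (90 + √30)² ≈ 9115.9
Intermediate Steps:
f(B, P) = B
n = √30 (n = √(3 + 27) = √30 ≈ 5.4772)
z(V) = 12
X = 78 + √30 (X = -2 + (√30 + 80) = -2 + (80 + √30) = 78 + √30 ≈ 83.477)
(X + z(-6))² = ((78 + √30) + 12)² = (90 + √30)²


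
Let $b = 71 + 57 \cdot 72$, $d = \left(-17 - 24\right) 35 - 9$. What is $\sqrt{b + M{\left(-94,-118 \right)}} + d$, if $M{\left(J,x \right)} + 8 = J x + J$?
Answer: $-1444 + 3 \sqrt{1685} \approx -1320.9$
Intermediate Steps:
$d = -1444$ ($d = \left(-17 - 24\right) 35 - 9 = \left(-41\right) 35 - 9 = -1435 - 9 = -1444$)
$b = 4175$ ($b = 71 + 4104 = 4175$)
$M{\left(J,x \right)} = -8 + J + J x$ ($M{\left(J,x \right)} = -8 + \left(J x + J\right) = -8 + \left(J + J x\right) = -8 + J + J x$)
$\sqrt{b + M{\left(-94,-118 \right)}} + d = \sqrt{4175 - -10990} - 1444 = \sqrt{4175 + 10990} - 1444 = \sqrt{15165} - 1444 = 3 \sqrt{1685} - 1444 = -1444 + 3 \sqrt{1685}$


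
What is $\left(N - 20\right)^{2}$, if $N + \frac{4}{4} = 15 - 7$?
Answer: $169$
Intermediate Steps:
$N = 7$ ($N = -1 + \left(15 - 7\right) = -1 + 8 = 7$)
$\left(N - 20\right)^{2} = \left(7 - 20\right)^{2} = \left(-13\right)^{2} = 169$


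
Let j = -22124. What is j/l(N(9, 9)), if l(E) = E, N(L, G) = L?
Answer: -22124/9 ≈ -2458.2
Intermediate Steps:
j/l(N(9, 9)) = -22124/9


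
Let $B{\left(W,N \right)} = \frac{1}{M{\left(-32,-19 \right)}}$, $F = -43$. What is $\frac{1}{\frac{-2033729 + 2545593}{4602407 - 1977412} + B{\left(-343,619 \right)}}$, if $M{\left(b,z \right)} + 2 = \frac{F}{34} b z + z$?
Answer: $\frac{35251057855}{6829196741} \approx 5.1618$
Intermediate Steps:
$M{\left(b,z \right)} = -2 + z - \frac{43 b z}{34}$ ($M{\left(b,z \right)} = -2 + \left(- \frac{43}{34} b z + z\right) = -2 + \left(\left(-43\right) \frac{1}{34} b z + z\right) = -2 + \left(- \frac{43 b}{34} z + z\right) = -2 - \left(- z + \frac{43 b z}{34}\right) = -2 + z - \frac{43 b z}{34}$)
$B{\left(W,N \right)} = - \frac{17}{13429}$ ($B{\left(W,N \right)} = \frac{1}{-2 - 19 - \left(- \frac{688}{17}\right) \left(-19\right)} = \frac{1}{-2 - 19 - \frac{13072}{17}} = \frac{1}{- \frac{13429}{17}} = - \frac{17}{13429}$)
$\frac{1}{\frac{-2033729 + 2545593}{4602407 - 1977412} + B{\left(-343,619 \right)}} = \frac{1}{\frac{-2033729 + 2545593}{4602407 - 1977412} - \frac{17}{13429}} = \frac{1}{\frac{511864}{2624995} - \frac{17}{13429}} = \frac{1}{\frac{6829196741}{35251057855}} = \frac{35251057855}{6829196741}$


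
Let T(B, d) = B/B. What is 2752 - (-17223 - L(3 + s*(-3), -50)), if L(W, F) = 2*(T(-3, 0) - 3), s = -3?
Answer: 19971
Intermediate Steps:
T(B, d) = 1
L(W, F) = -4 (L(W, F) = 2*(1 - 3) = 2*(-2) = -4)
2752 - (-17223 - L(3 + s*(-3), -50)) = 2752 - (-17223 - 1*(-4)) = 2752 - (-17223 + 4) = 2752 - 1*(-17219) = 2752 + 17219 = 19971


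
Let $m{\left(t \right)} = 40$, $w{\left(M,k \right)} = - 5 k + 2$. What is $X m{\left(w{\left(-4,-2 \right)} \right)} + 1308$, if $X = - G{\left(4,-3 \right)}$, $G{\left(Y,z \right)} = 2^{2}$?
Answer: $1148$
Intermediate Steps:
$G{\left(Y,z \right)} = 4$
$w{\left(M,k \right)} = 2 - 5 k$
$X = -4$ ($X = \left(-1\right) 4 = -4$)
$X m{\left(w{\left(-4,-2 \right)} \right)} + 1308 = \left(-4\right) 40 + 1308 = -160 + 1308 = 1148$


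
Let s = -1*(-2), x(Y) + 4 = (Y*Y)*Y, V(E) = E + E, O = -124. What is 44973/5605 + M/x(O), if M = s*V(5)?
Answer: 1128245644/140613815 ≈ 8.0237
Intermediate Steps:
V(E) = 2*E
x(Y) = -4 + Y**3 (x(Y) = -4 + (Y*Y)*Y = -4 + Y**2*Y = -4 + Y**3)
s = 2
M = 20 (M = 2*(2*5) = 2*10 = 20)
44973/5605 + M/x(O) = 44973/5605 + 20/(-4 + (-124)**3) = 44973*(1/5605) + 20/(-4 - 1906624) = 2367/295 + 20/(-1906628) = 2367/295 + 20*(-1/1906628) = 2367/295 - 5/476657 = 1128245644/140613815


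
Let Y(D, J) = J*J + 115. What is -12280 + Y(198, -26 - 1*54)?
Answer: -5765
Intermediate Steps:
Y(D, J) = 115 + J² (Y(D, J) = J² + 115 = 115 + J²)
-12280 + Y(198, -26 - 1*54) = -12280 + (115 + (-26 - 1*54)²) = -12280 + (115 + (-26 - 54)²) = -12280 + (115 + (-80)²) = -12280 + (115 + 6400) = -12280 + 6515 = -5765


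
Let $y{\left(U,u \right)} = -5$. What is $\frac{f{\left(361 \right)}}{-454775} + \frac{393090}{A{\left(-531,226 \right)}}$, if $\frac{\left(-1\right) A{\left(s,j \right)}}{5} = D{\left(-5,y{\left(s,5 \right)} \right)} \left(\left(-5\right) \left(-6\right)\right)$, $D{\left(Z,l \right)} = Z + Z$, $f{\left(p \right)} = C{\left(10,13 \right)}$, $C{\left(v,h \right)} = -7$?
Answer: $\frac{238356687}{909550} \approx 262.06$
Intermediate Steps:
$f{\left(p \right)} = -7$
$D{\left(Z,l \right)} = 2 Z$
$A{\left(s,j \right)} = 1500$ ($A{\left(s,j \right)} = - 5 \cdot 2 \left(-5\right) \left(\left(-5\right) \left(-6\right)\right) = - 5 \left(\left(-10\right) 30\right) = \left(-5\right) \left(-300\right) = 1500$)
$\frac{f{\left(361 \right)}}{-454775} + \frac{393090}{A{\left(-531,226 \right)}} = - \frac{7}{-454775} + \frac{393090}{1500} = \left(-7\right) \left(- \frac{1}{454775}\right) + 393090 \cdot \frac{1}{1500} = \frac{7}{454775} + \frac{13103}{50} = \frac{238356687}{909550}$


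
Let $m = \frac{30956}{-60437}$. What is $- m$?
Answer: $\frac{30956}{60437} \approx 0.5122$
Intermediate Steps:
$m = - \frac{30956}{60437}$ ($m = 30956 \left(- \frac{1}{60437}\right) = - \frac{30956}{60437} \approx -0.5122$)
$- m = \left(-1\right) \left(- \frac{30956}{60437}\right) = \frac{30956}{60437}$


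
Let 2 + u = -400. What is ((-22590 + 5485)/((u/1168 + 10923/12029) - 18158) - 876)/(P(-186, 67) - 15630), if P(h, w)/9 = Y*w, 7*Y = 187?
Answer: -14205910300372/7771567713117 ≈ -1.8279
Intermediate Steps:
u = -402 (u = -2 - 400 = -402)
Y = 187/7 (Y = (⅐)*187 = 187/7 ≈ 26.714)
P(h, w) = 1683*w/7 (P(h, w) = 9*(187*w/7) = 1683*w/7)
((-22590 + 5485)/((u/1168 + 10923/12029) - 18158) - 876)/(P(-186, 67) - 15630) = ((-22590 + 5485)/((-402/1168 + 10923/12029) - 18158) - 876)/((1683/7)*67 - 15630) = (-17105/((-402*1/1168 + 10923*(1/12029)) - 18158) - 876)/(112761/7 - 15630) = (-17105/((-201/584 + 10923/12029) - 18158) - 876)/(3351/7) = (-17105/(3961203/7024936 - 18158) - 876)*(7/3351) = (-17105/(-127554826685/7024936) - 876)*(7/3351) = (-17105*(-7024936/127554826685) - 876)*(7/3351) = (2184755096/2319178667 - 876)*(7/3351) = -2029415757196/2319178667*7/3351 = -14205910300372/7771567713117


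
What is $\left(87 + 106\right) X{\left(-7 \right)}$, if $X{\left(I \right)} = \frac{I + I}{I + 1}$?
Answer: $\frac{1351}{3} \approx 450.33$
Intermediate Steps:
$X{\left(I \right)} = \frac{2 I}{1 + I}$
$\left(87 + 106\right) X{\left(-7 \right)} = \left(87 + 106\right) 2 \left(-7\right) \frac{1}{1 - 7} = 193 \cdot 2 \left(-7\right) \frac{1}{-6} = 193 \cdot 2 \left(-7\right) \left(- \frac{1}{6}\right) = 193 \cdot \frac{7}{3} = \frac{1351}{3}$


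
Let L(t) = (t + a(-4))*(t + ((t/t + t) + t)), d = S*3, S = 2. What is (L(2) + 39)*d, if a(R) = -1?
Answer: 276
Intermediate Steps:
d = 6 (d = 2*3 = 6)
L(t) = (1 + 3*t)*(-1 + t) (L(t) = (t - 1)*(t + ((t/t + t) + t)) = (-1 + t)*(t + ((1 + t) + t)) = (-1 + t)*(t + (1 + 2*t)) = (-1 + t)*(1 + 3*t) = (1 + 3*t)*(-1 + t))
(L(2) + 39)*d = ((-1 - 2*2 + 3*2²) + 39)*6 = ((-1 - 4 + 3*4) + 39)*6 = ((-1 - 4 + 12) + 39)*6 = (7 + 39)*6 = 46*6 = 276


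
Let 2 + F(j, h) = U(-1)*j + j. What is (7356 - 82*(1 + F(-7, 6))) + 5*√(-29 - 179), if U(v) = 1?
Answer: 8586 + 20*I*√13 ≈ 8586.0 + 72.111*I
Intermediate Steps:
F(j, h) = -2 + 2*j (F(j, h) = -2 + (1*j + j) = -2 + (j + j) = -2 + 2*j)
(7356 - 82*(1 + F(-7, 6))) + 5*√(-29 - 179) = (7356 - 82*(1 + (-2 + 2*(-7)))) + 5*√(-29 - 179) = (7356 - 82*(1 + (-2 - 14))) + 5*√(-208) = (7356 - 82*(1 - 16)) + 5*(4*I*√13) = (7356 - 82*(-15)) + 20*I*√13 = (7356 + 1230) + 20*I*√13 = 8586 + 20*I*√13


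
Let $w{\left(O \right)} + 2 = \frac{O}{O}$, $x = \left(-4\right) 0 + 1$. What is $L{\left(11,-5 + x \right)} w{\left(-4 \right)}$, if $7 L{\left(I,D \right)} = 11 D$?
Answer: $\frac{44}{7} \approx 6.2857$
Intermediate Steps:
$x = 1$ ($x = 0 + 1 = 1$)
$w{\left(O \right)} = -1$ ($w{\left(O \right)} = -2 + \frac{O}{O} = -2 + 1 = -1$)
$L{\left(I,D \right)} = \frac{11 D}{7}$
$L{\left(11,-5 + x \right)} w{\left(-4 \right)} = \frac{11 \left(-5 + 1\right)}{7} \left(-1\right) = \frac{11}{7} \left(-4\right) \left(-1\right) = \left(- \frac{44}{7}\right) \left(-1\right) = \frac{44}{7}$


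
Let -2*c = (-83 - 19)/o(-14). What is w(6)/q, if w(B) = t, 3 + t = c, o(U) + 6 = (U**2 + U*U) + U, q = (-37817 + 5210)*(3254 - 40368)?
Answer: -355/150061848552 ≈ -2.3657e-9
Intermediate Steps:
q = 1210176198 (q = -32607*(-37114) = 1210176198)
o(U) = -6 + U + 2*U**2 (o(U) = -6 + ((U**2 + U*U) + U) = -6 + ((U**2 + U**2) + U) = -6 + (2*U**2 + U) = -6 + (U + 2*U**2) = -6 + U + 2*U**2)
c = 17/124 (c = -(-83 - 19)/(2*(-6 - 14 + 2*(-14)**2)) = -(-51)/(-6 - 14 + 2*196) = -(-51)/(-6 - 14 + 392) = -(-51)/372 = -1/2*(-17/62) = 17/124 ≈ 0.13710)
t = -355/124 (t = -3 + 17/124 = -355/124 ≈ -2.8629)
w(B) = -355/124
w(6)/q = -355/124/1210176198 = -355/124*1/1210176198 = -355/150061848552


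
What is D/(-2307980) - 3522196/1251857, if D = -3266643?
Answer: -4039788018029/2889260918860 ≈ -1.3982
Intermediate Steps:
D/(-2307980) - 3522196/1251857 = -3266643/(-2307980) - 3522196/1251857 = -3266643*(-1/2307980) - 3522196*1/1251857 = 3266643/2307980 - 3522196/1251857 = -4039788018029/2889260918860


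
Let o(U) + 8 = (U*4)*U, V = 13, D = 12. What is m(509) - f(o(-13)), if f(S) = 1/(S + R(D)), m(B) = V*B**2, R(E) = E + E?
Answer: 2330692675/692 ≈ 3.3681e+6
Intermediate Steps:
R(E) = 2*E
o(U) = -8 + 4*U**2 (o(U) = -8 + (U*4)*U = -8 + (4*U)*U = -8 + 4*U**2)
m(B) = 13*B**2
f(S) = 1/(24 + S) (f(S) = 1/(S + 2*12) = 1/(S + 24) = 1/(24 + S))
m(509) - f(o(-13)) = 13*509**2 - 1/(24 + (-8 + 4*(-13)**2)) = 13*259081 - 1/(24 + (-8 + 4*169)) = 3368053 - 1/(24 + (-8 + 676)) = 3368053 - 1/(24 + 668) = 3368053 - 1/692 = 2330692675/692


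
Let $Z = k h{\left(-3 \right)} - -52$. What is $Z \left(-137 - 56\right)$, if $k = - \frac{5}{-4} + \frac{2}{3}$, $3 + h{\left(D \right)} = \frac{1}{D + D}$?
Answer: $- \frac{638251}{72} \approx -8864.6$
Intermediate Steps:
$h{\left(D \right)} = -3 + \frac{1}{2 D}$ ($h{\left(D \right)} = -3 + \frac{1}{D + D} = -3 + \frac{1}{2 D}$)
$k = \frac{23}{12}$ ($k = \left(-5\right) \left(- \frac{1}{4}\right) + 2 \cdot \frac{1}{3} = \frac{5}{4} + \frac{2}{3} = \frac{23}{12} \approx 1.9167$)
$Z = \frac{3307}{72}$ ($Z = \frac{23 \left(-3 + \frac{1}{2 \left(-3\right)}\right)}{12} - -52 = \frac{23 \left(-3 + \frac{1}{2} \left(- \frac{1}{3}\right)\right)}{12} + 52 = \frac{23 \left(-3 - \frac{1}{6}\right)}{12} + 52 = \frac{23}{12} \left(- \frac{19}{6}\right) + 52 = - \frac{437}{72} + 52 = \frac{3307}{72} \approx 45.931$)
$Z \left(-137 - 56\right) = \frac{3307 \left(-137 - 56\right)}{72} = \frac{3307}{72} \left(-193\right) = - \frac{638251}{72}$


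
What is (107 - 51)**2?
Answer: 3136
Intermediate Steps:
(107 - 51)**2 = 56**2 = 3136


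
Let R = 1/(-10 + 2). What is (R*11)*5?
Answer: -55/8 ≈ -6.8750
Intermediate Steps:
R = -⅛ (R = 1/(-8) = -⅛ ≈ -0.12500)
(R*11)*5 = -⅛*11*5 = -11/8*5 = -55/8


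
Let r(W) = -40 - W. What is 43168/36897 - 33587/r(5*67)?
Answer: 139494171/1537375 ≈ 90.735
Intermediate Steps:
43168/36897 - 33587/r(5*67) = 43168/36897 - 33587/(-40 - 5*67) = 43168*(1/36897) - 33587/(-40 - 1*335) = 43168/36897 - 33587/(-40 - 335) = 43168/36897 - 33587/(-375) = 43168/36897 - 33587*(-1/375) = 43168/36897 + 33587/375 = 139494171/1537375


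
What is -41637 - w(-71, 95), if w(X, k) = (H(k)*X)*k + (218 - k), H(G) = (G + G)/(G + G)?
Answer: -35015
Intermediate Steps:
H(G) = 1 (H(G) = (2*G)/((2*G)) = (2*G)*(1/(2*G)) = 1)
w(X, k) = 218 - k + X*k (w(X, k) = (1*X)*k + (218 - k) = X*k + (218 - k) = 218 - k + X*k)
-41637 - w(-71, 95) = -41637 - (218 - 1*95 - 71*95) = -41637 - (218 - 95 - 6745) = -41637 - 1*(-6622) = -41637 + 6622 = -35015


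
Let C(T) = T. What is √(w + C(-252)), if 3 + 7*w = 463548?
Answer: 9*√39907/7 ≈ 256.84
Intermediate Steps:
w = 463545/7 (w = -3/7 + (⅐)*463548 = -3/7 + 463548/7 = 463545/7 ≈ 66221.)
√(w + C(-252)) = √(463545/7 - 252) = √(461781/7) = 9*√39907/7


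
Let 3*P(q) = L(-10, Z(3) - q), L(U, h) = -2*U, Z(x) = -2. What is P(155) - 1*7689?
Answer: -23047/3 ≈ -7682.3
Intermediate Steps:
P(q) = 20/3 (P(q) = (-2*(-10))/3 = (1/3)*20 = 20/3)
P(155) - 1*7689 = 20/3 - 1*7689 = 20/3 - 7689 = -23047/3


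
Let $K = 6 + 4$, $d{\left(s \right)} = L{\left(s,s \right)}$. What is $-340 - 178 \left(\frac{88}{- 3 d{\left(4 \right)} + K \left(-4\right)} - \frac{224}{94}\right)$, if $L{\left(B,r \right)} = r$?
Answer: $\frac{235480}{611} \approx 385.4$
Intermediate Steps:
$d{\left(s \right)} = s$
$K = 10$
$-340 - 178 \left(\frac{88}{- 3 d{\left(4 \right)} + K \left(-4\right)} - \frac{224}{94}\right) = -340 - 178 \left(\frac{88}{\left(-3\right) 4 + 10 \left(-4\right)} - \frac{224}{94}\right) = -340 - 178 \left(\frac{88}{-12 - 40} - \frac{112}{47}\right) = -340 - 178 \left(\frac{88}{-52} - \frac{112}{47}\right) = -340 - 178 \left(88 \left(- \frac{1}{52}\right) - \frac{112}{47}\right) = -340 - 178 \left(- \frac{22}{13} - \frac{112}{47}\right) = -340 - - \frac{443220}{611} = -340 + \frac{443220}{611} = \frac{235480}{611}$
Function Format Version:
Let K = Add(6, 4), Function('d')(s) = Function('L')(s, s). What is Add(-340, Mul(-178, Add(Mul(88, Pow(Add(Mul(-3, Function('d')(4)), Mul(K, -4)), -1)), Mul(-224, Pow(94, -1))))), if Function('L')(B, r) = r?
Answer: Rational(235480, 611) ≈ 385.40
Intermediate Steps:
Function('d')(s) = s
K = 10
Add(-340, Mul(-178, Add(Mul(88, Pow(Add(Mul(-3, Function('d')(4)), Mul(K, -4)), -1)), Mul(-224, Pow(94, -1))))) = Add(-340, Mul(-178, Add(Mul(88, Pow(Add(Mul(-3, 4), Mul(10, -4)), -1)), Mul(-224, Pow(94, -1))))) = Add(-340, Mul(-178, Add(Mul(88, Pow(Add(-12, -40), -1)), Mul(-224, Rational(1, 94))))) = Add(-340, Mul(-178, Add(Mul(88, Pow(-52, -1)), Rational(-112, 47)))) = Add(-340, Mul(-178, Add(Mul(88, Rational(-1, 52)), Rational(-112, 47)))) = Add(-340, Mul(-178, Add(Rational(-22, 13), Rational(-112, 47)))) = Add(-340, Mul(-178, Rational(-2490, 611))) = Add(-340, Rational(443220, 611)) = Rational(235480, 611)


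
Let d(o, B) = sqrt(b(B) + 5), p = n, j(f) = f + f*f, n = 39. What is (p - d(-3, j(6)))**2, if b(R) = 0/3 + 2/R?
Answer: (819 - sqrt(2226))**2/441 ≈ 1350.8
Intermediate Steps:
b(R) = 2/R (b(R) = 0*(1/3) + 2/R = 0 + 2/R = 2/R)
j(f) = f + f**2
p = 39
d(o, B) = sqrt(5 + 2/B) (d(o, B) = sqrt(2/B + 5) = sqrt(5 + 2/B))
(p - d(-3, j(6)))**2 = (39 - sqrt(5 + 2/((6*(1 + 6)))))**2 = (39 - sqrt(5 + 2/((6*7))))**2 = (39 - sqrt(5 + 2/42))**2 = (39 - sqrt(5 + 2*(1/42)))**2 = (39 - sqrt(5 + 1/21))**2 = (39 - sqrt(106/21))**2 = (39 - sqrt(2226)/21)**2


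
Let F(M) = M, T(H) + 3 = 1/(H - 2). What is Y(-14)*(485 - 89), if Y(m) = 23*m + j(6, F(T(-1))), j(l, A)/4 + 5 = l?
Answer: -125928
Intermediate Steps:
T(H) = -3 + 1/(-2 + H) (T(H) = -3 + 1/(H - 2) = -3 + 1/(-2 + H))
j(l, A) = -20 + 4*l
Y(m) = 4 + 23*m (Y(m) = 23*m + (-20 + 4*6) = 23*m + (-20 + 24) = 23*m + 4 = 4 + 23*m)
Y(-14)*(485 - 89) = (4 + 23*(-14))*(485 - 89) = (4 - 322)*396 = -318*396 = -125928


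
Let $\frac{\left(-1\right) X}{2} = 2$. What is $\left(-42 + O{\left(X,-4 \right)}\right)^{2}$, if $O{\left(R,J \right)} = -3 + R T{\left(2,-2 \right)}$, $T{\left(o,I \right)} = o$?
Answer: $2809$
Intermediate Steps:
$X = -4$ ($X = \left(-2\right) 2 = -4$)
$O{\left(R,J \right)} = -3 + 2 R$ ($O{\left(R,J \right)} = -3 + R 2 = -3 + 2 R$)
$\left(-42 + O{\left(X,-4 \right)}\right)^{2} = \left(-42 + \left(-3 + 2 \left(-4\right)\right)\right)^{2} = \left(-42 - 11\right)^{2} = \left(-53\right)^{2} = 2809$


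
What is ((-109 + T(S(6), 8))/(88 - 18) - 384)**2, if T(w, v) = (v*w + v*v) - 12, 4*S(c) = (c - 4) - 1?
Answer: 29019769/196 ≈ 1.4806e+5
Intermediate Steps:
S(c) = -5/4 + c/4 (S(c) = ((c - 4) - 1)/4 = ((-4 + c) - 1)/4 = (-5 + c)/4 = -5/4 + c/4)
T(w, v) = -12 + v**2 + v*w (T(w, v) = (v*w + v**2) - 12 = (v**2 + v*w) - 12 = -12 + v**2 + v*w)
((-109 + T(S(6), 8))/(88 - 18) - 384)**2 = ((-109 + (-12 + 8**2 + 8*(-5/4 + (1/4)*6)))/(88 - 18) - 384)**2 = ((-109 + (-12 + 64 + 8*(-5/4 + 3/2)))/70 - 384)**2 = ((-109 + (-12 + 64 + 8*(1/4)))*(1/70) - 384)**2 = ((-109 + (-12 + 64 + 2))*(1/70) - 384)**2 = ((-109 + 54)*(1/70) - 384)**2 = (-55*1/70 - 384)**2 = (-11/14 - 384)**2 = (-5387/14)**2 = 29019769/196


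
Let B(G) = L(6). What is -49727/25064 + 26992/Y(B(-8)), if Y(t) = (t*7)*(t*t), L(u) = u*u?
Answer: -34740877/18271656 ≈ -1.9014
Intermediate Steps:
L(u) = u²
B(G) = 36 (B(G) = 6² = 36)
Y(t) = 7*t³ (Y(t) = (7*t)*t² = 7*t³)
-49727/25064 + 26992/Y(B(-8)) = -49727/25064 + 26992/((7*36³)) = -49727*1/25064 + 26992/((7*46656)) = -49727/25064 + 26992/326592 = -49727/25064 + 26992*(1/326592) = -49727/25064 + 241/2916 = -34740877/18271656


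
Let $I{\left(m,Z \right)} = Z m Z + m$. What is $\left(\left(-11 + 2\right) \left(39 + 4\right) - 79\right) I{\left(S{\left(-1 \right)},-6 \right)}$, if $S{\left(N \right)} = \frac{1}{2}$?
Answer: $-8621$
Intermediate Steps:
$S{\left(N \right)} = \frac{1}{2}$
$I{\left(m,Z \right)} = m + m Z^{2}$ ($I{\left(m,Z \right)} = m Z^{2} + m = m + m Z^{2}$)
$\left(\left(-11 + 2\right) \left(39 + 4\right) - 79\right) I{\left(S{\left(-1 \right)},-6 \right)} = \left(\left(-11 + 2\right) \left(39 + 4\right) - 79\right) \frac{1 + \left(-6\right)^{2}}{2} = \left(\left(-9\right) 43 - 79\right) \frac{1 + 36}{2} = \left(-387 - 79\right) \frac{1}{2} \cdot 37 = \left(-466\right) \frac{37}{2} = -8621$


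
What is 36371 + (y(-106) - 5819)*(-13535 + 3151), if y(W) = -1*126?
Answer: 61769251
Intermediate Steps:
y(W) = -126
36371 + (y(-106) - 5819)*(-13535 + 3151) = 36371 + (-126 - 5819)*(-13535 + 3151) = 36371 - 5945*(-10384) = 36371 + 61732880 = 61769251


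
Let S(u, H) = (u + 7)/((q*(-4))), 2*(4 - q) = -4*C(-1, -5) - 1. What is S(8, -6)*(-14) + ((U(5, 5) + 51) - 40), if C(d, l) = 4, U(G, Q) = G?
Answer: 101/5 ≈ 20.200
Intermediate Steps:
q = 25/2 (q = 4 - (-4*4 - 1)/2 = 4 - (-16 - 1)/2 = 4 - ½*(-17) = 4 + 17/2 = 25/2 ≈ 12.500)
S(u, H) = -7/50 - u/50 (S(u, H) = (u + 7)/(((25/2)*(-4))) = (7 + u)/(-50) = (7 + u)*(-1/50) = -7/50 - u/50)
S(8, -6)*(-14) + ((U(5, 5) + 51) - 40) = (-7/50 - 1/50*8)*(-14) + ((5 + 51) - 40) = (-7/50 - 4/25)*(-14) + (56 - 40) = -3/10*(-14) + 16 = 21/5 + 16 = 101/5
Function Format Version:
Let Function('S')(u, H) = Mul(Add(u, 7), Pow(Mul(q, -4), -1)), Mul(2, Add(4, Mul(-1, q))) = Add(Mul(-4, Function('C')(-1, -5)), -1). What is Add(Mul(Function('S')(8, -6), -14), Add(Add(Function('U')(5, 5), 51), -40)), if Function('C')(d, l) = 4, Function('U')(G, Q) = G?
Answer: Rational(101, 5) ≈ 20.200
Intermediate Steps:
q = Rational(25, 2) (q = Add(4, Mul(Rational(-1, 2), Add(Mul(-4, 4), -1))) = Add(4, Mul(Rational(-1, 2), Add(-16, -1))) = Add(4, Mul(Rational(-1, 2), -17)) = Add(4, Rational(17, 2)) = Rational(25, 2) ≈ 12.500)
Function('S')(u, H) = Add(Rational(-7, 50), Mul(Rational(-1, 50), u)) (Function('S')(u, H) = Mul(Add(u, 7), Pow(Mul(Rational(25, 2), -4), -1)) = Mul(Add(7, u), Pow(-50, -1)) = Mul(Add(7, u), Rational(-1, 50)) = Add(Rational(-7, 50), Mul(Rational(-1, 50), u)))
Add(Mul(Function('S')(8, -6), -14), Add(Add(Function('U')(5, 5), 51), -40)) = Add(Mul(Add(Rational(-7, 50), Mul(Rational(-1, 50), 8)), -14), Add(Add(5, 51), -40)) = Add(Mul(Add(Rational(-7, 50), Rational(-4, 25)), -14), Add(56, -40)) = Add(Mul(Rational(-3, 10), -14), 16) = Add(Rational(21, 5), 16) = Rational(101, 5)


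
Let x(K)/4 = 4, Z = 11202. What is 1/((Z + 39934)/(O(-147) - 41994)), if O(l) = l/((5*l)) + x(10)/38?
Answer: -3989371/4857920 ≈ -0.82121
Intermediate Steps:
x(K) = 16 (x(K) = 4*4 = 16)
O(l) = 59/95 (O(l) = l/((5*l)) + 16/38 = l*(1/(5*l)) + 16*(1/38) = ⅕ + 8/19 = 59/95)
1/((Z + 39934)/(O(-147) - 41994)) = 1/((11202 + 39934)/(59/95 - 41994)) = 1/(51136/(-3989371/95)) = 1/(51136*(-95/3989371)) = 1/(-4857920/3989371) = -3989371/4857920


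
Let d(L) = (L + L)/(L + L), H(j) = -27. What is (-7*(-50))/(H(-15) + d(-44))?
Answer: -175/13 ≈ -13.462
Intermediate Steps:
d(L) = 1 (d(L) = (2*L)/((2*L)) = (2*L)*(1/(2*L)) = 1)
(-7*(-50))/(H(-15) + d(-44)) = (-7*(-50))/(-27 + 1) = 350/(-26) = 350*(-1/26) = -175/13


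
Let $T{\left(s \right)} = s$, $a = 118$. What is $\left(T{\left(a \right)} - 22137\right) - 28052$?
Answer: $-50071$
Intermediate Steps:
$\left(T{\left(a \right)} - 22137\right) - 28052 = \left(118 - 22137\right) - 28052 = -22019 - 28052 = -50071$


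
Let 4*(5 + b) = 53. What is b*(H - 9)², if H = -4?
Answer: 5577/4 ≈ 1394.3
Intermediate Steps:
b = 33/4 (b = -5 + (¼)*53 = -5 + 53/4 = 33/4 ≈ 8.2500)
b*(H - 9)² = 33*(-4 - 9)²/4 = (33/4)*(-13)² = (33/4)*169 = 5577/4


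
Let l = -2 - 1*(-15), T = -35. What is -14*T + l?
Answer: 503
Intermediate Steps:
l = 13 (l = -2 + 15 = 13)
-14*T + l = -14*(-35) + 13 = 490 + 13 = 503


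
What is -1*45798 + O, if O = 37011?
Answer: -8787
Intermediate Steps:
-1*45798 + O = -1*45798 + 37011 = -45798 + 37011 = -8787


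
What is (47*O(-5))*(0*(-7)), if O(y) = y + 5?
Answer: 0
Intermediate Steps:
O(y) = 5 + y
(47*O(-5))*(0*(-7)) = (47*(5 - 5))*(0*(-7)) = (47*0)*0 = 0*0 = 0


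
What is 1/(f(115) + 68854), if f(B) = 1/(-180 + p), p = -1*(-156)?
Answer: 24/1652495 ≈ 1.4523e-5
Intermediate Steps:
p = 156
f(B) = -1/24 (f(B) = 1/(-180 + 156) = 1/(-24) = -1/24)
1/(f(115) + 68854) = 1/(-1/24 + 68854) = 1/(1652495/24) = 24/1652495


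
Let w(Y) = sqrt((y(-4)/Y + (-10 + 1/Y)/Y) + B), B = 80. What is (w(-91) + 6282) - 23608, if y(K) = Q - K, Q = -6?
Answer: -17326 + sqrt(663573)/91 ≈ -17317.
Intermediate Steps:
y(K) = -6 - K
w(Y) = sqrt(80 - 2/Y + (-10 + 1/Y)/Y) (w(Y) = sqrt(((-6 - 1*(-4))/Y + (-10 + 1/Y)/Y) + 80) = sqrt(((-6 + 4)/Y + (-10 + 1/Y)/Y) + 80) = sqrt((-2/Y + (-10 + 1/Y)/Y) + 80) = sqrt(80 - 2/Y + (-10 + 1/Y)/Y))
(w(-91) + 6282) - 23608 = (sqrt(80 + (-91)**(-2) - 12/(-91)) + 6282) - 23608 = (sqrt(80 + 1/8281 - 12*(-1/91)) + 6282) - 23608 = (sqrt(80 + 1/8281 + 12/91) + 6282) - 23608 = (sqrt(663573/8281) + 6282) - 23608 = (sqrt(663573)/91 + 6282) - 23608 = (6282 + sqrt(663573)/91) - 23608 = -17326 + sqrt(663573)/91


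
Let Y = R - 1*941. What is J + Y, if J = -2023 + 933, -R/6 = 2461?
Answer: -16797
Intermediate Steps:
R = -14766 (R = -6*2461 = -14766)
J = -1090
Y = -15707 (Y = -14766 - 1*941 = -14766 - 941 = -15707)
J + Y = -1090 - 15707 = -16797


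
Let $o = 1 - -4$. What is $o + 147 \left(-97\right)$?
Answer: $-14254$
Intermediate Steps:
$o = 5$ ($o = 1 + 4 = 5$)
$o + 147 \left(-97\right) = 5 + 147 \left(-97\right) = 5 - 14259 = -14254$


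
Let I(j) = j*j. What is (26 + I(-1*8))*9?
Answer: 810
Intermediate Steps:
I(j) = j²
(26 + I(-1*8))*9 = (26 + (-1*8)²)*9 = (26 + (-8)²)*9 = (26 + 64)*9 = 90*9 = 810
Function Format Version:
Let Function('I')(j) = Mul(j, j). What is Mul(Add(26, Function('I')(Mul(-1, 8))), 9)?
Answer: 810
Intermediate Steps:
Function('I')(j) = Pow(j, 2)
Mul(Add(26, Function('I')(Mul(-1, 8))), 9) = Mul(Add(26, Pow(Mul(-1, 8), 2)), 9) = Mul(Add(26, Pow(-8, 2)), 9) = Mul(Add(26, 64), 9) = Mul(90, 9) = 810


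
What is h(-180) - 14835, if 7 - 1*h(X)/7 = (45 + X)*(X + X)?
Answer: -354986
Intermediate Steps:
h(X) = 49 - 14*X*(45 + X) (h(X) = 49 - 7*(45 + X)*(X + X) = 49 - 7*(45 + X)*2*X = 49 - 14*X*(45 + X))
h(-180) - 14835 = (49 - 630*(-180) - 14*(-180)**2) - 14835 = (49 + 113400 - 14*32400) - 14835 = (49 + 113400 - 453600) - 14835 = -340151 - 14835 = -354986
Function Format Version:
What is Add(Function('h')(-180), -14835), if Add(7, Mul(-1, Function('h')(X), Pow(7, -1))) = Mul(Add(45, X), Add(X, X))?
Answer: -354986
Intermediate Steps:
Function('h')(X) = Add(49, Mul(-14, X, Add(45, X))) (Function('h')(X) = Add(49, Mul(-7, Mul(Add(45, X), Add(X, X)))) = Add(49, Mul(-7, Mul(Add(45, X), Mul(2, X)))) = Add(49, Mul(-7, Mul(2, X, Add(45, X)))) = Add(49, Mul(-14, X, Add(45, X))))
Add(Function('h')(-180), -14835) = Add(Add(49, Mul(-630, -180), Mul(-14, Pow(-180, 2))), -14835) = Add(Add(49, 113400, Mul(-14, 32400)), -14835) = Add(Add(49, 113400, -453600), -14835) = Add(-340151, -14835) = -354986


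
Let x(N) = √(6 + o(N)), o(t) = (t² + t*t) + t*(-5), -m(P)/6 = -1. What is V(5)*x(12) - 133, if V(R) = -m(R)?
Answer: -133 - 18*√26 ≈ -224.78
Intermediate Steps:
m(P) = 6 (m(P) = -6*(-1) = 6)
V(R) = -6 (V(R) = -1*6 = -6)
o(t) = -5*t + 2*t² (o(t) = (t² + t²) - 5*t = 2*t² - 5*t = -5*t + 2*t²)
x(N) = √(6 + N*(-5 + 2*N))
V(5)*x(12) - 133 = -6*√(6 + 12*(-5 + 2*12)) - 133 = -6*√(6 + 12*(-5 + 24)) - 133 = -6*√(6 + 12*19) - 133 = -6*√(6 + 228) - 133 = -18*√26 - 133 = -133 - 18*√26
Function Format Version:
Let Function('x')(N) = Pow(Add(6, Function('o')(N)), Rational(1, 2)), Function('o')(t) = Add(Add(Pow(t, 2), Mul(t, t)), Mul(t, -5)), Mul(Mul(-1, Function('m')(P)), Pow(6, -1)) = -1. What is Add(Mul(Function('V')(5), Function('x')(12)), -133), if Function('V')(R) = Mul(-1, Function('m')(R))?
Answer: Add(-133, Mul(-18, Pow(26, Rational(1, 2)))) ≈ -224.78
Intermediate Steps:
Function('m')(P) = 6 (Function('m')(P) = Mul(-6, -1) = 6)
Function('V')(R) = -6 (Function('V')(R) = Mul(-1, 6) = -6)
Function('o')(t) = Add(Mul(-5, t), Mul(2, Pow(t, 2))) (Function('o')(t) = Add(Add(Pow(t, 2), Pow(t, 2)), Mul(-5, t)) = Add(Mul(2, Pow(t, 2)), Mul(-5, t)) = Add(Mul(-5, t), Mul(2, Pow(t, 2))))
Function('x')(N) = Pow(Add(6, Mul(N, Add(-5, Mul(2, N)))), Rational(1, 2))
Add(Mul(Function('V')(5), Function('x')(12)), -133) = Add(Mul(-6, Pow(Add(6, Mul(12, Add(-5, Mul(2, 12)))), Rational(1, 2))), -133) = Add(Mul(-6, Pow(Add(6, Mul(12, Add(-5, 24))), Rational(1, 2))), -133) = Add(Mul(-6, Pow(Add(6, Mul(12, 19)), Rational(1, 2))), -133) = Add(Mul(-6, Pow(Add(6, 228), Rational(1, 2))), -133) = Add(Mul(-6, Pow(234, Rational(1, 2))), -133) = Add(Mul(-6, Mul(3, Pow(26, Rational(1, 2)))), -133) = Add(Mul(-18, Pow(26, Rational(1, 2))), -133) = Add(-133, Mul(-18, Pow(26, Rational(1, 2))))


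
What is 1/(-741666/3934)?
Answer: -1967/370833 ≈ -0.0053043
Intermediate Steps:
1/(-741666/3934) = 1/(-741666*1/3934) = 1/(-370833/1967) = -1967/370833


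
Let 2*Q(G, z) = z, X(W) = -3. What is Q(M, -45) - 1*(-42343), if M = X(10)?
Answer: 84641/2 ≈ 42321.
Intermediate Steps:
M = -3
Q(G, z) = z/2
Q(M, -45) - 1*(-42343) = (1/2)*(-45) - 1*(-42343) = -45/2 + 42343 = 84641/2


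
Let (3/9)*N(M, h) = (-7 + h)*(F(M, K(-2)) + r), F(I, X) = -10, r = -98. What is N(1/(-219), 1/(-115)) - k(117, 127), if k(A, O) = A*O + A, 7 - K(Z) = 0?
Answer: -1461096/115 ≈ -12705.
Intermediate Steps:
K(Z) = 7 (K(Z) = 7 - 1*0 = 7 + 0 = 7)
k(A, O) = A + A*O
N(M, h) = 2268 - 324*h (N(M, h) = 3*((-7 + h)*(-10 - 98)) = 3*((-7 + h)*(-108)) = 3*(756 - 108*h) = 2268 - 324*h)
N(1/(-219), 1/(-115)) - k(117, 127) = (2268 - 324/(-115)) - 117*(1 + 127) = (2268 - 324*(-1/115)) - 117*128 = (2268 + 324/115) - 1*14976 = 261144/115 - 14976 = -1461096/115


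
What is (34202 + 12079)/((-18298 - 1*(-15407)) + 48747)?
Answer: 46281/45856 ≈ 1.0093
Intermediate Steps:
(34202 + 12079)/((-18298 - 1*(-15407)) + 48747) = 46281/((-18298 + 15407) + 48747) = 46281/(-2891 + 48747) = 46281/45856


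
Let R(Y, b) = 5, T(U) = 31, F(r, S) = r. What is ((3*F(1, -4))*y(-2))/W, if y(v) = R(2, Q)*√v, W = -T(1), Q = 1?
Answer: -15*I*√2/31 ≈ -0.6843*I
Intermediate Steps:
W = -31 (W = -1*31 = -31)
y(v) = 5*√v
((3*F(1, -4))*y(-2))/W = ((3*1)*(5*√(-2)))/(-31) = (3*(5*(I*√2)))*(-1/31) = (3*(5*I*√2))*(-1/31) = (15*I*√2)*(-1/31) = -15*I*√2/31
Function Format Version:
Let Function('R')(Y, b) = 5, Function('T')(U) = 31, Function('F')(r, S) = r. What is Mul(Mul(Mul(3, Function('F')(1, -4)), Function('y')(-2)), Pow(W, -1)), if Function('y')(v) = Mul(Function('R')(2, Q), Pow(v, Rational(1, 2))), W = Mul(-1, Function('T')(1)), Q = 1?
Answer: Mul(Rational(-15, 31), I, Pow(2, Rational(1, 2))) ≈ Mul(-0.68430, I)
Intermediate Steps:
W = -31 (W = Mul(-1, 31) = -31)
Function('y')(v) = Mul(5, Pow(v, Rational(1, 2)))
Mul(Mul(Mul(3, Function('F')(1, -4)), Function('y')(-2)), Pow(W, -1)) = Mul(Mul(Mul(3, 1), Mul(5, Pow(-2, Rational(1, 2)))), Pow(-31, -1)) = Mul(Mul(3, Mul(5, Mul(I, Pow(2, Rational(1, 2))))), Rational(-1, 31)) = Mul(Mul(3, Mul(5, I, Pow(2, Rational(1, 2)))), Rational(-1, 31)) = Mul(Mul(15, I, Pow(2, Rational(1, 2))), Rational(-1, 31)) = Mul(Rational(-15, 31), I, Pow(2, Rational(1, 2)))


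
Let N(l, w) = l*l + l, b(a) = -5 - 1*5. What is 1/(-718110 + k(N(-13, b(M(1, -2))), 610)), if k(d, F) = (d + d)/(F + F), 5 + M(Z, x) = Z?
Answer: -305/219023472 ≈ -1.3925e-6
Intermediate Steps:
M(Z, x) = -5 + Z
b(a) = -10 (b(a) = -5 - 5 = -10)
N(l, w) = l + l² (N(l, w) = l² + l = l + l²)
k(d, F) = d/F (k(d, F) = (2*d)/((2*F)) = (2*d)*(1/(2*F)) = d/F)
1/(-718110 + k(N(-13, b(M(1, -2))), 610)) = 1/(-718110 - 13*(1 - 13)/610) = 1/(-718110 - 13*(-12)*(1/610)) = 1/(-718110 + 156*(1/610)) = 1/(-718110 + 78/305) = 1/(-219023472/305) = -305/219023472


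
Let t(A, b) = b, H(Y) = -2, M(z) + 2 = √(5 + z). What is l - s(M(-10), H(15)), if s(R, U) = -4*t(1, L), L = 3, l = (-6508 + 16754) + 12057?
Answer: 22315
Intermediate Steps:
l = 22303 (l = 10246 + 12057 = 22303)
M(z) = -2 + √(5 + z)
s(R, U) = -12 (s(R, U) = -4*3 = -12)
l - s(M(-10), H(15)) = 22303 - 1*(-12) = 22303 + 12 = 22315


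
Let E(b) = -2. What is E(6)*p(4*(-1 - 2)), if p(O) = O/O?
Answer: -2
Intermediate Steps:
p(O) = 1
E(6)*p(4*(-1 - 2)) = -2*1 = -2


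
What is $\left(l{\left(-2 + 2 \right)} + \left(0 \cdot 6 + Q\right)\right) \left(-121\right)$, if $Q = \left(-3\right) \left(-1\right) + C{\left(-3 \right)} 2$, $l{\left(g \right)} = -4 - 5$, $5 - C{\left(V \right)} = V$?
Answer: $-1210$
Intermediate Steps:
$C{\left(V \right)} = 5 - V$
$l{\left(g \right)} = -9$
$Q = 19$ ($Q = \left(-3\right) \left(-1\right) + \left(5 - -3\right) 2 = 3 + \left(5 + 3\right) 2 = 3 + 8 \cdot 2 = 3 + 16 = 19$)
$\left(l{\left(-2 + 2 \right)} + \left(0 \cdot 6 + Q\right)\right) \left(-121\right) = \left(-9 + \left(0 \cdot 6 + 19\right)\right) \left(-121\right) = \left(-9 + \left(0 + 19\right)\right) \left(-121\right) = \left(-9 + 19\right) \left(-121\right) = 10 \left(-121\right) = -1210$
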